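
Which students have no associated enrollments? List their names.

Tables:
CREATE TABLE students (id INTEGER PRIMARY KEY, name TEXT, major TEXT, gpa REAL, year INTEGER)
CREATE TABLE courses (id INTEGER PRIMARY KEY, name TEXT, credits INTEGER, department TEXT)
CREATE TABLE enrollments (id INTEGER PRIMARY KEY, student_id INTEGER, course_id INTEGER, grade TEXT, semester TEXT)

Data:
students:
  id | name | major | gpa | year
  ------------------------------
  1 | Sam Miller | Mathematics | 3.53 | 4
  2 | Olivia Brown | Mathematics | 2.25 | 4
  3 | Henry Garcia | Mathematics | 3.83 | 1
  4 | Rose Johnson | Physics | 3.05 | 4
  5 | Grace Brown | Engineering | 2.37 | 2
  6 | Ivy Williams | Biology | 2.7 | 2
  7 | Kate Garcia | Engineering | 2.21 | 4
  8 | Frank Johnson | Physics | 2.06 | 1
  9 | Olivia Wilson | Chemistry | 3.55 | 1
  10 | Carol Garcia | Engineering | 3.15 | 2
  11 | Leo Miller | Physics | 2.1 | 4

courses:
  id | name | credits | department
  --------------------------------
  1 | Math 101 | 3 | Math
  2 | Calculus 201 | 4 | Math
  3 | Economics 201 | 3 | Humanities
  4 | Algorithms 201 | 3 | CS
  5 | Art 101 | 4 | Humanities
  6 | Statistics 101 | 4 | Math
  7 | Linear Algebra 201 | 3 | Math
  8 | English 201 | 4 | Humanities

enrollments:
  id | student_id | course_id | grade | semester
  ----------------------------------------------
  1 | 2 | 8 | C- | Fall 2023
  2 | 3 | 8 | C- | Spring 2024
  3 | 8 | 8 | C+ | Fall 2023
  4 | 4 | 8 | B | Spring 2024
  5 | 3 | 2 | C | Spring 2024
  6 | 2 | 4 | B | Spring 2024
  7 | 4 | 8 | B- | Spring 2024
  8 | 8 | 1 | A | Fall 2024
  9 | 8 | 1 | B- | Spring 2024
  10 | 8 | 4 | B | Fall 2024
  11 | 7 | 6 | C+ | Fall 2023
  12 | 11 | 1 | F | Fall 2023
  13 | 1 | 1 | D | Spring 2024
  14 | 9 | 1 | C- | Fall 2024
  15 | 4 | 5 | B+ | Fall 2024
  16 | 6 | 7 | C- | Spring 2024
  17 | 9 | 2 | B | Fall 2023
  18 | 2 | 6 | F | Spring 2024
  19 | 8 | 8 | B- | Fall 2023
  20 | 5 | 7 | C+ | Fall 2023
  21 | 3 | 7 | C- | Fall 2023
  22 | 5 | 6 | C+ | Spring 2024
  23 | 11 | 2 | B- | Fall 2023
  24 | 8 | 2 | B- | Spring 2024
SELECT p.name FROM students p LEFT JOIN enrollments c ON c.student_id = p.id WHERE c.id IS NULL

Execution result:
Carol Garcia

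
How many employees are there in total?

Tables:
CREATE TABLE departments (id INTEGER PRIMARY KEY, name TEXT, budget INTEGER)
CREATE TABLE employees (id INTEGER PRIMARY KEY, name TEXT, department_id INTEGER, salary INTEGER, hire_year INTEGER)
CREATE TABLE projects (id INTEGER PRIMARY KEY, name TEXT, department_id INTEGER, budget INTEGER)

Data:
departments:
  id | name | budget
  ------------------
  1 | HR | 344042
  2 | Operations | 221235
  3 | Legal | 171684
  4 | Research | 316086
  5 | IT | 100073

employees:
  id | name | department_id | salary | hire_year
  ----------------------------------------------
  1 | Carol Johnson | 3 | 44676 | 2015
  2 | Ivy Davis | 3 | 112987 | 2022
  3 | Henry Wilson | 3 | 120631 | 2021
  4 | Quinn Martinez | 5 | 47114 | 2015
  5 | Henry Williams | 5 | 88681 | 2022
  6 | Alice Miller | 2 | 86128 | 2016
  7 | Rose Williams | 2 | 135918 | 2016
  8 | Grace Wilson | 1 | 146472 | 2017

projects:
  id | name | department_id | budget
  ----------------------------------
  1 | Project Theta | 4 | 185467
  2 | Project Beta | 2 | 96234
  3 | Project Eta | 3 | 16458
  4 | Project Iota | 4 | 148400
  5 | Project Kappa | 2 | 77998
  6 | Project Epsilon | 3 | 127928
SELECT COUNT(*) FROM employees

Execution result:
8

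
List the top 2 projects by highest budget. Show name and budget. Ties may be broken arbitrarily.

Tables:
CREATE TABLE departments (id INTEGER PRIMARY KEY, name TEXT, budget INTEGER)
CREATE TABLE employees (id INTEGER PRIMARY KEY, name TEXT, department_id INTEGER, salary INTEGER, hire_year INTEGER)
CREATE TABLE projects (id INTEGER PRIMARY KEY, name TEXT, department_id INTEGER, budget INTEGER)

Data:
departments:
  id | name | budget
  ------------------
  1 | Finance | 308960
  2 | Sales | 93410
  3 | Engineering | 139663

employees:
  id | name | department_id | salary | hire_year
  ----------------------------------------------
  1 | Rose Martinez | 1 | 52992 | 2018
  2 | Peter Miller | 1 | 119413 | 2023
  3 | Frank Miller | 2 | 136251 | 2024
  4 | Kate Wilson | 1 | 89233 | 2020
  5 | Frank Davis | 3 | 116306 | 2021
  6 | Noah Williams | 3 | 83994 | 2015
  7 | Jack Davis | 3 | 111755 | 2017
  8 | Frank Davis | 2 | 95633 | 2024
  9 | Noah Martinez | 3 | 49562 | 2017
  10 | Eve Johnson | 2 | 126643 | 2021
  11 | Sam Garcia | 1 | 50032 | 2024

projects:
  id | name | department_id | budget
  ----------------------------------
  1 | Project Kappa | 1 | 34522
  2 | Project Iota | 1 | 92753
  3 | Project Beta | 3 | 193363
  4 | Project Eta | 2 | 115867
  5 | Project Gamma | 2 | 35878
SELECT name, budget FROM projects ORDER BY budget DESC LIMIT 2

Execution result:
name | budget
Project Beta | 193363
Project Eta | 115867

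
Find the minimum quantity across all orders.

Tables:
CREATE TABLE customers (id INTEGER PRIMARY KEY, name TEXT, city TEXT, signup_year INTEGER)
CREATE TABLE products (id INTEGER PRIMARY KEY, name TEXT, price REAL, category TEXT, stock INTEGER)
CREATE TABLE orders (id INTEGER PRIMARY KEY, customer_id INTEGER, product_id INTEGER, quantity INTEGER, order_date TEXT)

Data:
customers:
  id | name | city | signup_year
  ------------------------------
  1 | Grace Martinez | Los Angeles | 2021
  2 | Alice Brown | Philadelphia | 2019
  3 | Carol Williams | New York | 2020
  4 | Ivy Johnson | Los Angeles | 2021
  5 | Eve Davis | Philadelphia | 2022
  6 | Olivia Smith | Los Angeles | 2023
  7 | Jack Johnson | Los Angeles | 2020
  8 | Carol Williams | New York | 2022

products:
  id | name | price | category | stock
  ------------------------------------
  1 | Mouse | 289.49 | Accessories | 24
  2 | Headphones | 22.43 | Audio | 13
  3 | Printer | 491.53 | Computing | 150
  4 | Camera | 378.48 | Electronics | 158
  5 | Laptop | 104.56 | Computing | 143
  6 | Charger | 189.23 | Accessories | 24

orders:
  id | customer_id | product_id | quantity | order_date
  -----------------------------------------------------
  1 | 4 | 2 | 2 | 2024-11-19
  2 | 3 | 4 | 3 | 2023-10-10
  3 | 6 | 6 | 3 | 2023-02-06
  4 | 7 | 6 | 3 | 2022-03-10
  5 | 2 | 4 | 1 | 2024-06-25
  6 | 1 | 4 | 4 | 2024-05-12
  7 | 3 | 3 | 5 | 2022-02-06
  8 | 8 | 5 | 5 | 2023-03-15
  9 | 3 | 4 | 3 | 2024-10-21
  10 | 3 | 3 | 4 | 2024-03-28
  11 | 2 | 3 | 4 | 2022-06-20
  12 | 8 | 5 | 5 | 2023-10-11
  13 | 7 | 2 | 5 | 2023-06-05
SELECT MIN(quantity) FROM orders

Execution result:
1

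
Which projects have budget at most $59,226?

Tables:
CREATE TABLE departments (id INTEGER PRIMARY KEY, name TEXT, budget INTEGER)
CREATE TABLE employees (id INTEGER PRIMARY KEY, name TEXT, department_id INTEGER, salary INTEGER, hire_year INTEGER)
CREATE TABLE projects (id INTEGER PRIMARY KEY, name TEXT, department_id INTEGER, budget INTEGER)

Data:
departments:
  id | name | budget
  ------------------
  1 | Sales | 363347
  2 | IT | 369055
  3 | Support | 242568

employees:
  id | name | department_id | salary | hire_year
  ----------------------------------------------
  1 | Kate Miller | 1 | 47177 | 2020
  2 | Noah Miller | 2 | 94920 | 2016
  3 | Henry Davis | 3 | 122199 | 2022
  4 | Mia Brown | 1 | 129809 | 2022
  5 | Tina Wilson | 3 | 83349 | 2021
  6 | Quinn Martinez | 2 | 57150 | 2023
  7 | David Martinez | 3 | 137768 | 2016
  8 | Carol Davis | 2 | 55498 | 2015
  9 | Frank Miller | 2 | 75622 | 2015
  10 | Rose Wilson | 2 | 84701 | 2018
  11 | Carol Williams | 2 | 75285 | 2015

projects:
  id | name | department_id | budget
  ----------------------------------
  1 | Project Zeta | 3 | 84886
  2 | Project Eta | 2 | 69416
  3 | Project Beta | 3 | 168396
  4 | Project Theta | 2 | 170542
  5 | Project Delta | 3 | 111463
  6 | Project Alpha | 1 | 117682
SELECT name, budget FROM projects WHERE budget <= 59226

Execution result:
(no rows)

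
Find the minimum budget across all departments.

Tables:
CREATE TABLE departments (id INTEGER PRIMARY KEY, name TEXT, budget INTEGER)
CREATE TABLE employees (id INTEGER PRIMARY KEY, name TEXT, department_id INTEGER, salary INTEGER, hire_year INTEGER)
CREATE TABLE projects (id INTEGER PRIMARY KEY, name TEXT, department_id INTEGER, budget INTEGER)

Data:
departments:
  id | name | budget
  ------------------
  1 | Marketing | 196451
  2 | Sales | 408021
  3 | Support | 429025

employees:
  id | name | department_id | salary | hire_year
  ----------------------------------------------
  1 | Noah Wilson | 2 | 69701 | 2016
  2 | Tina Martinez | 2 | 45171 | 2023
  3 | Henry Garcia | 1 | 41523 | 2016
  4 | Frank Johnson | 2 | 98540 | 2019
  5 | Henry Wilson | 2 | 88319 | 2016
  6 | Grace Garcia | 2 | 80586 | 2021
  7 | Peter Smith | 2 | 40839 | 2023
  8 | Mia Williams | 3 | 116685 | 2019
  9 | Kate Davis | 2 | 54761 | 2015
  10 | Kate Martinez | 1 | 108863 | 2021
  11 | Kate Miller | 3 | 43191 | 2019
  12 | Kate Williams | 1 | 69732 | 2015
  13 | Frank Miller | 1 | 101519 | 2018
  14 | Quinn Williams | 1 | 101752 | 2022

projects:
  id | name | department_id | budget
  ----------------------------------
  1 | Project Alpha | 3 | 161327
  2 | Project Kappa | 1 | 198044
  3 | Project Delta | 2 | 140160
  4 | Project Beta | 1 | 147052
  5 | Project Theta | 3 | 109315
SELECT MIN(budget) FROM departments

Execution result:
196451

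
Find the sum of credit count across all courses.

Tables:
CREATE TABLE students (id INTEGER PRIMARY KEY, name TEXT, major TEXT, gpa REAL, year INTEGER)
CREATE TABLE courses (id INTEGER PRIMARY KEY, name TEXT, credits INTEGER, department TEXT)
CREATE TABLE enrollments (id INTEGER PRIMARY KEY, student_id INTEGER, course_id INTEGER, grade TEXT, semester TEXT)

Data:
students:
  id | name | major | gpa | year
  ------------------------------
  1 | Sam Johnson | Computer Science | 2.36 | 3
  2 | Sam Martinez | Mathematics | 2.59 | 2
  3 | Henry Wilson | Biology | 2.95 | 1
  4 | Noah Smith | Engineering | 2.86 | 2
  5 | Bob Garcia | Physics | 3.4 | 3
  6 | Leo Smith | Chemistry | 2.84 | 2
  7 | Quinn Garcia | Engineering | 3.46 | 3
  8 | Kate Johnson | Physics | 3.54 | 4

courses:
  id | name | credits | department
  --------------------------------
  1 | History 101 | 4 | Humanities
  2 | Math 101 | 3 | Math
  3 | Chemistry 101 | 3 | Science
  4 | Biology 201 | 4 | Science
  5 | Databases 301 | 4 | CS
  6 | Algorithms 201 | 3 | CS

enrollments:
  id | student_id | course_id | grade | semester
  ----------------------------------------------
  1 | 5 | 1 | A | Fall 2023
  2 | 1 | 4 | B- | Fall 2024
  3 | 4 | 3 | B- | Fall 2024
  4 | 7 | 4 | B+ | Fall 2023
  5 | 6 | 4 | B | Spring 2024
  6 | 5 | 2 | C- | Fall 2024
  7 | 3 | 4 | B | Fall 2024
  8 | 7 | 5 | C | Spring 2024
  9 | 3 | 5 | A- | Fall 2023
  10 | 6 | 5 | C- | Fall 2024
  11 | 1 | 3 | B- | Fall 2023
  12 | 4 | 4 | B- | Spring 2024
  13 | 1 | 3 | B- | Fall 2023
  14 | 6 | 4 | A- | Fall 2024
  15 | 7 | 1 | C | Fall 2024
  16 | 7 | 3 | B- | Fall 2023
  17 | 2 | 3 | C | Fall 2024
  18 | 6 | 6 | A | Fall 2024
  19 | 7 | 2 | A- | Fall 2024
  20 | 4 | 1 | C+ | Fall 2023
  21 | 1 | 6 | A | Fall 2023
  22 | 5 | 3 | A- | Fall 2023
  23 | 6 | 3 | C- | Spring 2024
SELECT SUM(credits) FROM courses

Execution result:
21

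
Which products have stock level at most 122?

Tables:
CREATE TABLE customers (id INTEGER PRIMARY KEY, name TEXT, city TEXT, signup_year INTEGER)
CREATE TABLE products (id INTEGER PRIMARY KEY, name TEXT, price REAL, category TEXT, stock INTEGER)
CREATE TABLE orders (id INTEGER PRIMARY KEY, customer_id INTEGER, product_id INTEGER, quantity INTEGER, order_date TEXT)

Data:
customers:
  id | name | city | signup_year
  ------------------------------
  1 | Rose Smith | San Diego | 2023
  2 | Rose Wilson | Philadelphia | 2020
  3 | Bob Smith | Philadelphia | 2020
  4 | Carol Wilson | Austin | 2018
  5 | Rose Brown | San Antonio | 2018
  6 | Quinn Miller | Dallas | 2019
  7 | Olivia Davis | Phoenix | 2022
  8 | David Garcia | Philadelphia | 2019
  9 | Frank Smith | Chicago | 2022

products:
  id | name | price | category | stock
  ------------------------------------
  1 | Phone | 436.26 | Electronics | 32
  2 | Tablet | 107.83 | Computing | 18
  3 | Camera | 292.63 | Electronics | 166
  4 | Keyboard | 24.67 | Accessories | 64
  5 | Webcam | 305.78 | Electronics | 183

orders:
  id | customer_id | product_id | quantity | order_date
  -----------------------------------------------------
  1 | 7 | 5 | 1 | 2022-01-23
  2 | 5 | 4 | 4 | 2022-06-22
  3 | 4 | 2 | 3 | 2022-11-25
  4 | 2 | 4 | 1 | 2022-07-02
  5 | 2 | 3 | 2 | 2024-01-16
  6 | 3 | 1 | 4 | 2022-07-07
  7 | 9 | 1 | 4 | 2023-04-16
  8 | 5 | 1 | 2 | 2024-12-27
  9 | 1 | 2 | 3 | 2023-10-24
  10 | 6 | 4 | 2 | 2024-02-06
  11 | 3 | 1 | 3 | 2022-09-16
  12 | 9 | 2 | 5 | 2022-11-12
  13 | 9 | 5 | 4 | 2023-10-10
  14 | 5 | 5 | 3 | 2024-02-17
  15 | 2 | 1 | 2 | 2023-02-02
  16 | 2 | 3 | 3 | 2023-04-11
SELECT name, stock FROM products WHERE stock <= 122

Execution result:
name | stock
Phone | 32
Tablet | 18
Keyboard | 64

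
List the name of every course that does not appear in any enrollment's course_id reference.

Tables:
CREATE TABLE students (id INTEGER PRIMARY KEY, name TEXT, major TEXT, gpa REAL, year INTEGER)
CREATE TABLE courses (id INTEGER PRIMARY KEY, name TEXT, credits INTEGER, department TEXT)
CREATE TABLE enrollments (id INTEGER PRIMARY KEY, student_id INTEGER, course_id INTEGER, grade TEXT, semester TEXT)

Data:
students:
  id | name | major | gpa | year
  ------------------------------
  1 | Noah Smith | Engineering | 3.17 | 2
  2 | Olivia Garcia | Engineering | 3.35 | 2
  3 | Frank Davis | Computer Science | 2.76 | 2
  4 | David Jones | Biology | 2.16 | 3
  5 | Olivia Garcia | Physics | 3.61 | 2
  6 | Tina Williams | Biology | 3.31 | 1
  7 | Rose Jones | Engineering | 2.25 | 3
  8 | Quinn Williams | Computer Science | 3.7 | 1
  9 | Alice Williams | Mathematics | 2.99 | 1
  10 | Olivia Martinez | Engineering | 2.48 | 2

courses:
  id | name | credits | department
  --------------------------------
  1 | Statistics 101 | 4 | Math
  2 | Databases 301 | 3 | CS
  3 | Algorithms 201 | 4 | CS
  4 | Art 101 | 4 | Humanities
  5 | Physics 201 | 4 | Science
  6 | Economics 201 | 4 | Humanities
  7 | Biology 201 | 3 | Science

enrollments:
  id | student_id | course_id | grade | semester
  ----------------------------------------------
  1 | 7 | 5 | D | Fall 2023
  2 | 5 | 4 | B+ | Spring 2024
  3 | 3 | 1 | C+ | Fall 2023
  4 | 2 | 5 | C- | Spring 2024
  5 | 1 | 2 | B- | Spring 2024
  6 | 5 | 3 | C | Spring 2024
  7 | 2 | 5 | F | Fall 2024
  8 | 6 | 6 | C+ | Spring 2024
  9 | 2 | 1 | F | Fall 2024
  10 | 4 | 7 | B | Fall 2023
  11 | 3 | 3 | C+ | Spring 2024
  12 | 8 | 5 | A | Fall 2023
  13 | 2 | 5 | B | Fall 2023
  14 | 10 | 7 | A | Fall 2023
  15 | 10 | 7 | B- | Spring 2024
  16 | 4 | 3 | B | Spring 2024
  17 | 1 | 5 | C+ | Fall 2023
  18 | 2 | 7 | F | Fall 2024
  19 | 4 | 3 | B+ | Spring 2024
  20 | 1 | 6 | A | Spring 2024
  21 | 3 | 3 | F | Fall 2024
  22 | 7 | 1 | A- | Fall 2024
SELECT p.name FROM courses p LEFT JOIN enrollments c ON c.course_id = p.id WHERE c.id IS NULL

Execution result:
(no rows)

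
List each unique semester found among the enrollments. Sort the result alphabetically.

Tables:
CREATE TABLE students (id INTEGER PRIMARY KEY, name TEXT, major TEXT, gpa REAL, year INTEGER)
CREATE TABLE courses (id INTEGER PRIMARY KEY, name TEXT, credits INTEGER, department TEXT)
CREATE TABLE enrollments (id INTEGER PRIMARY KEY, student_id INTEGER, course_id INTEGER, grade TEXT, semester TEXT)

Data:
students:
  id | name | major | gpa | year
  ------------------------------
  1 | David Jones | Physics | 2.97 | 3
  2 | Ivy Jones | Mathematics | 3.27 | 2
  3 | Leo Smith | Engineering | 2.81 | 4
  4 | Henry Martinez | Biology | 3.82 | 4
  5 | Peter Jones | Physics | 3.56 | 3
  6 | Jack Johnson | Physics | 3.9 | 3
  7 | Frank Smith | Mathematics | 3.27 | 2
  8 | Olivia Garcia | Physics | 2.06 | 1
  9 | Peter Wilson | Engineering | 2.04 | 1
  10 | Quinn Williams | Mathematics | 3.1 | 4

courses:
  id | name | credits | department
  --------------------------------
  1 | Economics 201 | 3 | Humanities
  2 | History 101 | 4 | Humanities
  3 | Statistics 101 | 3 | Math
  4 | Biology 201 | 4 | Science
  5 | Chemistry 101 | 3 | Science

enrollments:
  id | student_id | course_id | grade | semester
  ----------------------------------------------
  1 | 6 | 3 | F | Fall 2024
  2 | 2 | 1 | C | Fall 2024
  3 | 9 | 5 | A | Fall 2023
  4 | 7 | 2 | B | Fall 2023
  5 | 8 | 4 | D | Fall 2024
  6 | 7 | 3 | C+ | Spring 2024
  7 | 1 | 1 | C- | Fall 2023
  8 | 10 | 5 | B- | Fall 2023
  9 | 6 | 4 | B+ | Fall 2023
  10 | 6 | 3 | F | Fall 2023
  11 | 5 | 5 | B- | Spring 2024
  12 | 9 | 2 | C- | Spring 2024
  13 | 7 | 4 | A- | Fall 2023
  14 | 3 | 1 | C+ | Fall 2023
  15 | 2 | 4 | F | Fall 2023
SELECT DISTINCT semester FROM enrollments ORDER BY semester

Execution result:
semester
Fall 2023
Fall 2024
Spring 2024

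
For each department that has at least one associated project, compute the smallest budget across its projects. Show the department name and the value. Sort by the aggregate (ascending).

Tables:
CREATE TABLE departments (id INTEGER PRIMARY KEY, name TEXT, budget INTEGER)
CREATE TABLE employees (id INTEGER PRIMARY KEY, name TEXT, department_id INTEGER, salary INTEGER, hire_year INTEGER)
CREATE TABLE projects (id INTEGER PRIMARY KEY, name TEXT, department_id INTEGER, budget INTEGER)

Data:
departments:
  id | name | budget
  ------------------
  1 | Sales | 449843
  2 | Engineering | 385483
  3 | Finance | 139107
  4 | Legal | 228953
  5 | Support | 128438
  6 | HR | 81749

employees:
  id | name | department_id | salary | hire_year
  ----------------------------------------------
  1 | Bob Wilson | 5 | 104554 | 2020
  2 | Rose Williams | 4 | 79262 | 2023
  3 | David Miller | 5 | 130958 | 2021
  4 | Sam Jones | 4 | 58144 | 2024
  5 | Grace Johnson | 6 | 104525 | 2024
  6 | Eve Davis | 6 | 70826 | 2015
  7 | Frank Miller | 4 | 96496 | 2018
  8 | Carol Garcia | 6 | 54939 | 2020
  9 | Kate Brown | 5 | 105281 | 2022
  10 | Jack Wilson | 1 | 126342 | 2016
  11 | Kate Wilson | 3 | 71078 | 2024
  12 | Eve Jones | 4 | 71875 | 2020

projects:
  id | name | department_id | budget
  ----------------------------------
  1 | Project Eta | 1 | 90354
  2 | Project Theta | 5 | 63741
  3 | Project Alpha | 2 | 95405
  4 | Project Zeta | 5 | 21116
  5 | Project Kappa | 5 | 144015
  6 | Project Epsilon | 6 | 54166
SELECT p.name, MIN(c.budget) AS min_budget FROM projects c JOIN departments p ON c.department_id = p.id GROUP BY p.id, p.name ORDER BY min_budget ASC

Execution result:
name | min_budget
Support | 21116
HR | 54166
Sales | 90354
Engineering | 95405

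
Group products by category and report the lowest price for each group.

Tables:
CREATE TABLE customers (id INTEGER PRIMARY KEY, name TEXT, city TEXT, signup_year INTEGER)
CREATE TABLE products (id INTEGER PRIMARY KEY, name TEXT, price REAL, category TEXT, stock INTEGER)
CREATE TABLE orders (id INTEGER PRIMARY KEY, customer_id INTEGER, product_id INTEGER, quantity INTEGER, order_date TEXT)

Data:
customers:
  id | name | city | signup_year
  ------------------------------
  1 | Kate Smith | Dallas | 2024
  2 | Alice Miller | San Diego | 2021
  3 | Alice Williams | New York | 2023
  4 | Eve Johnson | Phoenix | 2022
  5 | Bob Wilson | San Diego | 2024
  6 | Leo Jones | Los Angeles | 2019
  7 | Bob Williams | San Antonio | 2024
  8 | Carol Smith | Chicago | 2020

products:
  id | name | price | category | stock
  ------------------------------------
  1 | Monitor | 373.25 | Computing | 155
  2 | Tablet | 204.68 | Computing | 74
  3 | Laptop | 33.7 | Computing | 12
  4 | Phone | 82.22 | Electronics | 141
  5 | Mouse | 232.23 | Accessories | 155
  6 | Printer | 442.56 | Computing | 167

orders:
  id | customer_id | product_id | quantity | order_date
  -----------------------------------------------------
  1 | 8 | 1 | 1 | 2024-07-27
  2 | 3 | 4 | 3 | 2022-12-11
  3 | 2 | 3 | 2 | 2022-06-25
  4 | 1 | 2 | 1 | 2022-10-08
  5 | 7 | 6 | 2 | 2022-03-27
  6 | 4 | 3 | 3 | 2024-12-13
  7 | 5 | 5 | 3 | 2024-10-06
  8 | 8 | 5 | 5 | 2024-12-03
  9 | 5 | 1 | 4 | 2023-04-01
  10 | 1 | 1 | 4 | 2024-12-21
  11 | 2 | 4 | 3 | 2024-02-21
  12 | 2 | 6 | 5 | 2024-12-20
SELECT category, MIN(price) AS min_price FROM products GROUP BY category

Execution result:
category | min_price
Accessories | 232.23
Computing | 33.70
Electronics | 82.22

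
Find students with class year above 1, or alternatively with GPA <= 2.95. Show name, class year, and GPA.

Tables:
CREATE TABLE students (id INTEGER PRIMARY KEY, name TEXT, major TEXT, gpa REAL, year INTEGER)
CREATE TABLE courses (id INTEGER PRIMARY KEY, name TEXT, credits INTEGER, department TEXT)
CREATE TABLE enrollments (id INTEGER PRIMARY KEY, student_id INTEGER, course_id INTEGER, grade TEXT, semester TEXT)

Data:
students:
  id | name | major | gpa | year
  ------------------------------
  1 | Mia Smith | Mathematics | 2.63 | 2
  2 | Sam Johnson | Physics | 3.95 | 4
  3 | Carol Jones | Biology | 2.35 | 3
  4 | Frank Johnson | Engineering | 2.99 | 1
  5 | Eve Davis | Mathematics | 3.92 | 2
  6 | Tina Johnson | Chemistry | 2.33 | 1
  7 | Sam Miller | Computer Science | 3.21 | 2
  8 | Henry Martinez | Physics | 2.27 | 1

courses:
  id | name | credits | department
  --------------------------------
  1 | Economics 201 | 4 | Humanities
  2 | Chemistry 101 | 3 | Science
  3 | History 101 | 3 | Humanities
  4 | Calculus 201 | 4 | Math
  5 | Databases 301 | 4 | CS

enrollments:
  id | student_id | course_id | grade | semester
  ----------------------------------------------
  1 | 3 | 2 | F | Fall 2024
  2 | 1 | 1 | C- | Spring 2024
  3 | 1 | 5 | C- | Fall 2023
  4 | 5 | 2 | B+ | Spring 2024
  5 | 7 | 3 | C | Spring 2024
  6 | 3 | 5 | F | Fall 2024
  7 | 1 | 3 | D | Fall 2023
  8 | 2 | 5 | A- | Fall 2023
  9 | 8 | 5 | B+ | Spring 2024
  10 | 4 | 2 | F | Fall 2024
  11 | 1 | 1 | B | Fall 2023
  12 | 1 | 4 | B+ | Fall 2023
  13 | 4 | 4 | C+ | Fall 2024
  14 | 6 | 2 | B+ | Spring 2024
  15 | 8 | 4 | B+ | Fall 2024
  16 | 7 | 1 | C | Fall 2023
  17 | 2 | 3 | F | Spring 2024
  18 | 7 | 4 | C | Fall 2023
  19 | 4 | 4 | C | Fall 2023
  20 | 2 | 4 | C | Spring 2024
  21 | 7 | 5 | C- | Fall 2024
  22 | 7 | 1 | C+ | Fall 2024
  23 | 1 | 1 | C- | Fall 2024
SELECT name, year, gpa FROM students WHERE year > 1 OR gpa <= 2.95

Execution result:
name | year | gpa
Mia Smith | 2 | 2.63
Sam Johnson | 4 | 3.95
Carol Jones | 3 | 2.35
Eve Davis | 2 | 3.92
Tina Johnson | 1 | 2.33
Sam Miller | 2 | 3.21
Henry Martinez | 1 | 2.27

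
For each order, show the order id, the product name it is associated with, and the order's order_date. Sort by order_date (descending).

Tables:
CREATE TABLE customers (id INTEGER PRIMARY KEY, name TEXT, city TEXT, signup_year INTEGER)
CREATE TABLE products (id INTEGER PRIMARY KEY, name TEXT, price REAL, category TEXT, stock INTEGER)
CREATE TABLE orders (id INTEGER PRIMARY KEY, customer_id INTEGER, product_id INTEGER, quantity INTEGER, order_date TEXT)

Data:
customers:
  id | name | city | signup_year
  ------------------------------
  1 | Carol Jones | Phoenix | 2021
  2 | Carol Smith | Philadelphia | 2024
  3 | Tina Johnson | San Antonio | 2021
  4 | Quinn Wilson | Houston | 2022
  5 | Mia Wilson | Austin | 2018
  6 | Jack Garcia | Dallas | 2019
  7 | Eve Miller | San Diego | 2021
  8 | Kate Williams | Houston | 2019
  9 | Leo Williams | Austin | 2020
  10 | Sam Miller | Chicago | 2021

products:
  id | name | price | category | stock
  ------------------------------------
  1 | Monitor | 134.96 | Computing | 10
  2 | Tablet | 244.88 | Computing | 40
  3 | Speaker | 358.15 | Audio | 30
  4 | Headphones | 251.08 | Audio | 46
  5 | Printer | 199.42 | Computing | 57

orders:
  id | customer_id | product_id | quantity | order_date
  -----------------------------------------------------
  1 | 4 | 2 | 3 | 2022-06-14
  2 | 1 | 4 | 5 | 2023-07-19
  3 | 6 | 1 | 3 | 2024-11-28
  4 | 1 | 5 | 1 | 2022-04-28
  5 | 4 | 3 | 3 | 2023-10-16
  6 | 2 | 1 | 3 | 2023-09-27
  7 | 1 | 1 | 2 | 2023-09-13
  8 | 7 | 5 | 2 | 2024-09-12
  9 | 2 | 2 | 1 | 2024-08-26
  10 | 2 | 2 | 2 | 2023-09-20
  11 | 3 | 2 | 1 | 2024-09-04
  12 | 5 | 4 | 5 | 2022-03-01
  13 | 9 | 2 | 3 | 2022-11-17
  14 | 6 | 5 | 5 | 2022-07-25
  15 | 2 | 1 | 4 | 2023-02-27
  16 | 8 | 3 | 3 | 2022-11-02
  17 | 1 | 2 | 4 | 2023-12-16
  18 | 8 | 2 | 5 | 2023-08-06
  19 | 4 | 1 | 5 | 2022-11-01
SELECT c.id, p.name AS product, c.order_date FROM orders c JOIN products p ON c.product_id = p.id ORDER BY c.order_date DESC

Execution result:
id | product | order_date
3 | Monitor | 2024-11-28
8 | Printer | 2024-09-12
11 | Tablet | 2024-09-04
9 | Tablet | 2024-08-26
17 | Tablet | 2023-12-16
5 | Speaker | 2023-10-16
6 | Monitor | 2023-09-27
10 | Tablet | 2023-09-20
7 | Monitor | 2023-09-13
18 | Tablet | 2023-08-06
2 | Headphones | 2023-07-19
15 | Monitor | 2023-02-27
13 | Tablet | 2022-11-17
16 | Speaker | 2022-11-02
19 | Monitor | 2022-11-01
14 | Printer | 2022-07-25
1 | Tablet | 2022-06-14
4 | Printer | 2022-04-28
12 | Headphones | 2022-03-01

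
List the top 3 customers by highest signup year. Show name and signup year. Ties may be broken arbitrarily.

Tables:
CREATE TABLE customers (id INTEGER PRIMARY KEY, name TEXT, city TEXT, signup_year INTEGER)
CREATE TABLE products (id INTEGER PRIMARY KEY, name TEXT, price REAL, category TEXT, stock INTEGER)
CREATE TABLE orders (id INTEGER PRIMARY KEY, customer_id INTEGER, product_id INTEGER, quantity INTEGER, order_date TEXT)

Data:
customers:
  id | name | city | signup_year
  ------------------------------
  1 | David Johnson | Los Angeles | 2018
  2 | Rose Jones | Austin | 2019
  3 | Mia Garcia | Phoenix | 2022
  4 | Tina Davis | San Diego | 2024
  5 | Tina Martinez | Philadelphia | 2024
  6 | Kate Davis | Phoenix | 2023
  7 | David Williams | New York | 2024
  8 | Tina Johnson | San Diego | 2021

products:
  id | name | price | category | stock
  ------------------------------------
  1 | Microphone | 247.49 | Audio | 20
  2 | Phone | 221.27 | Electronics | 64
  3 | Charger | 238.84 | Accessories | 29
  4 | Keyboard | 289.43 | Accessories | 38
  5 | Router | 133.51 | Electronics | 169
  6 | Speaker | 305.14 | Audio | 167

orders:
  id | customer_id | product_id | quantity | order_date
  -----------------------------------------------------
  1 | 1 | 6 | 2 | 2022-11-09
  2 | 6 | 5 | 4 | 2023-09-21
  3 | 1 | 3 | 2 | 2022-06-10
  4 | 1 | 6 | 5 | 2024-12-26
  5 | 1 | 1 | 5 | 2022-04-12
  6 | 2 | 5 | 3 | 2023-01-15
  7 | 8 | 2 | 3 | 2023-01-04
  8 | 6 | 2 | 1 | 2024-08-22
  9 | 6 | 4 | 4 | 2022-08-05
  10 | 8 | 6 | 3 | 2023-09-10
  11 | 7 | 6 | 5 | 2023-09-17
SELECT name, signup_year FROM customers ORDER BY signup_year DESC LIMIT 3

Execution result:
name | signup_year
Tina Davis | 2024
Tina Martinez | 2024
David Williams | 2024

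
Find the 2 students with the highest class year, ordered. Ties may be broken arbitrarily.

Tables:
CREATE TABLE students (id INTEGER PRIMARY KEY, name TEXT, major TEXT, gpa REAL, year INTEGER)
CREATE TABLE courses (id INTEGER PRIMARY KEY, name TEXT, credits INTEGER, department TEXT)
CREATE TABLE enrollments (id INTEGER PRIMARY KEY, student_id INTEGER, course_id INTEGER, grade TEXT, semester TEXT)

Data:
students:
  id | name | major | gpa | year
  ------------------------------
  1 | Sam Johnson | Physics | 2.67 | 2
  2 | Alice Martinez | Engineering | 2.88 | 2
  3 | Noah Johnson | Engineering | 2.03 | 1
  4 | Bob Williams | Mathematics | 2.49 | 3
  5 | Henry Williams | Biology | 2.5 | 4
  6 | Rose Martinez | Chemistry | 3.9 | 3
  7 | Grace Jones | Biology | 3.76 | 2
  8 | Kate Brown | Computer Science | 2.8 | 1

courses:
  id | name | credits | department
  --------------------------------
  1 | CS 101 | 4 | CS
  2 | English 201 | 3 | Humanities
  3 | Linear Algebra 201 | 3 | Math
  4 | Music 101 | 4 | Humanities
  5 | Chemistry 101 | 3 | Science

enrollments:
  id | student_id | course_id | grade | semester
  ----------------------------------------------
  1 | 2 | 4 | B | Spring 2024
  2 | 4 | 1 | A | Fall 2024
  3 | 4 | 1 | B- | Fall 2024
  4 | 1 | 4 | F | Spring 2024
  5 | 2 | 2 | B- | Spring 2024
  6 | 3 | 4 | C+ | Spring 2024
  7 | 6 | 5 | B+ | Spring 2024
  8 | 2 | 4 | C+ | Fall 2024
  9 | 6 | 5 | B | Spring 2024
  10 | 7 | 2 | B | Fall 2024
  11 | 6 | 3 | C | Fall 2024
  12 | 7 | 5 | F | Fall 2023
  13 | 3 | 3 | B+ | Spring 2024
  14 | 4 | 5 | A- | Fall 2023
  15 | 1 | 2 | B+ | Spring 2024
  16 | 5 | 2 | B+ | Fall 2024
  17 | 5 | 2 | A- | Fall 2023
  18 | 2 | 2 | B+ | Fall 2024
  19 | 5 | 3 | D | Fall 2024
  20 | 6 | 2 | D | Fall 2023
SELECT name, year FROM students ORDER BY year DESC LIMIT 2

Execution result:
name | year
Henry Williams | 4
Bob Williams | 3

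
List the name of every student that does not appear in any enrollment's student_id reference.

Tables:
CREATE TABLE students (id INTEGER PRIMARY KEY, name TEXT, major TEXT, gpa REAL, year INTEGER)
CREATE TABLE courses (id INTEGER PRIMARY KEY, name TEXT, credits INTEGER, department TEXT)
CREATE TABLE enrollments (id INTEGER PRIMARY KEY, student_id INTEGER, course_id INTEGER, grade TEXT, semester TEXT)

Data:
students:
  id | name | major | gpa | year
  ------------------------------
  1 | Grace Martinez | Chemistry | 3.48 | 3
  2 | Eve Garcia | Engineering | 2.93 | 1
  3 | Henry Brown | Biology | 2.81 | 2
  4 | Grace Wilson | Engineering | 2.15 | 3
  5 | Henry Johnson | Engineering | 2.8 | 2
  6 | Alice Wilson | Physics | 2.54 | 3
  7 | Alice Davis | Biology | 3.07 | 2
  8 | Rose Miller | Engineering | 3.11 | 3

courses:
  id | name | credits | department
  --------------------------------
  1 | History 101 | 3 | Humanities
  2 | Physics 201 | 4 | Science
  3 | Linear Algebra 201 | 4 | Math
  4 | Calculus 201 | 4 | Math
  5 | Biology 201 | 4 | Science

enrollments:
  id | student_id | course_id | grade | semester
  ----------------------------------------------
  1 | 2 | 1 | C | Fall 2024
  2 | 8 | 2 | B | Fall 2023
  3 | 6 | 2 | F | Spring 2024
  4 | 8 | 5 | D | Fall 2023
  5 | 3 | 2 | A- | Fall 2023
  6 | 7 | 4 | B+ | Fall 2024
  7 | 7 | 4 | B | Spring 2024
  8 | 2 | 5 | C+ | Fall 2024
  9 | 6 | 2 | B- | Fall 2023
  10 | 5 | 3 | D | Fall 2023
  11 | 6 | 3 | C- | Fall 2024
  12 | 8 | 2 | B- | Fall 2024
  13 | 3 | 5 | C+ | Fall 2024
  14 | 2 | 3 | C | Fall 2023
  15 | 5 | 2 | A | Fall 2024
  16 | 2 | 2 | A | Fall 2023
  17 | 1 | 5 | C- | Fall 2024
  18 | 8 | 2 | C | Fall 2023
SELECT p.name FROM students p LEFT JOIN enrollments c ON c.student_id = p.id WHERE c.id IS NULL

Execution result:
Grace Wilson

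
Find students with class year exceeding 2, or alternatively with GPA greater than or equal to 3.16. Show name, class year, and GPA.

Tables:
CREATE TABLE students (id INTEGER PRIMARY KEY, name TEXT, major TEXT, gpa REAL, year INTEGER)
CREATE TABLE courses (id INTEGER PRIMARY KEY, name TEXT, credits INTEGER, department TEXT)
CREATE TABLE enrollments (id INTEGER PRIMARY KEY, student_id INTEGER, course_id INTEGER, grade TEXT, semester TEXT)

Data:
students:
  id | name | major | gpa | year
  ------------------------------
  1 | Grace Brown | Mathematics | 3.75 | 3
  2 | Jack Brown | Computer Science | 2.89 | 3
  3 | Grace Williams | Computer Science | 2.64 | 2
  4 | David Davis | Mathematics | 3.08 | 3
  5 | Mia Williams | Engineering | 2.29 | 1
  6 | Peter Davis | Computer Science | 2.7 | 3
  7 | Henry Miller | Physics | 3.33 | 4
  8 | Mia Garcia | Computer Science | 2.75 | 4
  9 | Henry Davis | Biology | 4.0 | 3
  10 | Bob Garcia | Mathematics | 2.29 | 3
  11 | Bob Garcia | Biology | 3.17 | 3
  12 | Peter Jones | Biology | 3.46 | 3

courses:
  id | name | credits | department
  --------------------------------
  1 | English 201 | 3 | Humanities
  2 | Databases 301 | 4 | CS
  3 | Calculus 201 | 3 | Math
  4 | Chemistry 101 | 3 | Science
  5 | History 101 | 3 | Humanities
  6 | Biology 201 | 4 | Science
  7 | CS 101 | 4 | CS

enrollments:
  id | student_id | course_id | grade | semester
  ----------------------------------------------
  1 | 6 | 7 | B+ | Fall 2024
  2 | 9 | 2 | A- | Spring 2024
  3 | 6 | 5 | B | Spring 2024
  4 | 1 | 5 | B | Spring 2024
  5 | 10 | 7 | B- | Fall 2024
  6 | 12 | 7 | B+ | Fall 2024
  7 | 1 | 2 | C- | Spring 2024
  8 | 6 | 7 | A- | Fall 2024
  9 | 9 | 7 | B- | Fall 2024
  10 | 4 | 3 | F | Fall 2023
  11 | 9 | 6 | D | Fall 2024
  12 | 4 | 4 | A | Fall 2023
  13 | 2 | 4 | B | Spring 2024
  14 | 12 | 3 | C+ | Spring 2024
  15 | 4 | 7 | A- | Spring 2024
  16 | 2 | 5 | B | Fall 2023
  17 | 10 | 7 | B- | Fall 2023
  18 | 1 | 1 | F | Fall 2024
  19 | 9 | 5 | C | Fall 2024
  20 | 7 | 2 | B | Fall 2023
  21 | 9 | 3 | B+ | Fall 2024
SELECT name, year, gpa FROM students WHERE year > 2 OR gpa >= 3.16

Execution result:
name | year | gpa
Grace Brown | 3 | 3.75
Jack Brown | 3 | 2.89
David Davis | 3 | 3.08
Peter Davis | 3 | 2.70
Henry Miller | 4 | 3.33
Mia Garcia | 4 | 2.75
Henry Davis | 3 | 4.00
Bob Garcia | 3 | 2.29
Bob Garcia | 3 | 3.17
Peter Jones | 3 | 3.46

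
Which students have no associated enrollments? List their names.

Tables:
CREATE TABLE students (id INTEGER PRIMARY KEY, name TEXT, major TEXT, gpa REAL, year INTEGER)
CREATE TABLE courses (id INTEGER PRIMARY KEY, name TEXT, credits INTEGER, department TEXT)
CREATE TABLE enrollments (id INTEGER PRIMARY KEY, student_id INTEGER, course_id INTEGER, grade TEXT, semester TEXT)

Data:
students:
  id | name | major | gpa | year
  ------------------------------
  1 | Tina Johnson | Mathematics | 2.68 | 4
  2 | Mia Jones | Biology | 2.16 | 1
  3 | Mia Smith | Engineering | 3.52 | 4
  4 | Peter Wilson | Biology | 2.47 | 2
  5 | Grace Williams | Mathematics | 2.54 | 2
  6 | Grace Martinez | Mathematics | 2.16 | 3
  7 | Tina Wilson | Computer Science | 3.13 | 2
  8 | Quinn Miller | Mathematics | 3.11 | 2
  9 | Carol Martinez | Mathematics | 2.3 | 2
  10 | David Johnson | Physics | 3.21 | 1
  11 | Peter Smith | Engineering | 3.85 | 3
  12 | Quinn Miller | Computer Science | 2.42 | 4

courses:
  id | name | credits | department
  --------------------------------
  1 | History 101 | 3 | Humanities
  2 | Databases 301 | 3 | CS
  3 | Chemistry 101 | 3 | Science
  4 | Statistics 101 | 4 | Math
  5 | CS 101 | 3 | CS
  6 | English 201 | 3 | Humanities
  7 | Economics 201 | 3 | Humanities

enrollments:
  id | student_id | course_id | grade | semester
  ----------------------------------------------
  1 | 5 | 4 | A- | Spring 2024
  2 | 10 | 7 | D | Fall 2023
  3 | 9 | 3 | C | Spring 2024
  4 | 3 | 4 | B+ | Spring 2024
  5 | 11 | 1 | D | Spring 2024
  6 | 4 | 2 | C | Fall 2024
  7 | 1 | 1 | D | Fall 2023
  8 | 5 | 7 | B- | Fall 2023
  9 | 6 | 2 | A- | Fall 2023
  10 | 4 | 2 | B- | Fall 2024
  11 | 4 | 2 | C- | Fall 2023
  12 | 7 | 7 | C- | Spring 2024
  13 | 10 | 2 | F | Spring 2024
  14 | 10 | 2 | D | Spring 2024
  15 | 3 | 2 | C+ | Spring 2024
SELECT p.name FROM students p LEFT JOIN enrollments c ON c.student_id = p.id WHERE c.id IS NULL

Execution result:
name
Mia Jones
Quinn Miller
Quinn Miller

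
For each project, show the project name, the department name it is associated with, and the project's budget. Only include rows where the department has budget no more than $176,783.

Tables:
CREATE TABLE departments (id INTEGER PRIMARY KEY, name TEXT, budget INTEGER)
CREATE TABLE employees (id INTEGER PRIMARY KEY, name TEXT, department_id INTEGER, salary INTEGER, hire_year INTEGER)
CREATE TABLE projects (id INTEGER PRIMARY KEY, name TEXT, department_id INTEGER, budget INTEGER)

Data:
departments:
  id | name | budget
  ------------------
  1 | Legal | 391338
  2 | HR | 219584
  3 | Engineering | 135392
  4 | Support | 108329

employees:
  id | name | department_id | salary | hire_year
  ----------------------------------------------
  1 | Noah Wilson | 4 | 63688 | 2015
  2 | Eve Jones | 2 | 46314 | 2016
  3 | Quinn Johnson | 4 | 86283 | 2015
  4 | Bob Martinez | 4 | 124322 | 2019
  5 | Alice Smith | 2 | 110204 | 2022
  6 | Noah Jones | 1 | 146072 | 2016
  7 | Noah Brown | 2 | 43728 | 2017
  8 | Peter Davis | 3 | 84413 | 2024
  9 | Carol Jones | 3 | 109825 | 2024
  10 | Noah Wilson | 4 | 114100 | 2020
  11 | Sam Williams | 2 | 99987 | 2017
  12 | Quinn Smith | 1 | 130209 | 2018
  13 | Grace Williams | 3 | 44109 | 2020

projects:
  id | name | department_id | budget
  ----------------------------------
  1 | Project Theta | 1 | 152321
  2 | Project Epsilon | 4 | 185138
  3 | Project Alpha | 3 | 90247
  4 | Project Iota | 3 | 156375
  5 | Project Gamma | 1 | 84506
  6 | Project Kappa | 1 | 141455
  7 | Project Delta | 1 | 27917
SELECT c.name, p.name AS department, c.budget FROM projects c JOIN departments p ON c.department_id = p.id WHERE p.budget <= 176783

Execution result:
name | department | budget
Project Epsilon | Support | 185138
Project Alpha | Engineering | 90247
Project Iota | Engineering | 156375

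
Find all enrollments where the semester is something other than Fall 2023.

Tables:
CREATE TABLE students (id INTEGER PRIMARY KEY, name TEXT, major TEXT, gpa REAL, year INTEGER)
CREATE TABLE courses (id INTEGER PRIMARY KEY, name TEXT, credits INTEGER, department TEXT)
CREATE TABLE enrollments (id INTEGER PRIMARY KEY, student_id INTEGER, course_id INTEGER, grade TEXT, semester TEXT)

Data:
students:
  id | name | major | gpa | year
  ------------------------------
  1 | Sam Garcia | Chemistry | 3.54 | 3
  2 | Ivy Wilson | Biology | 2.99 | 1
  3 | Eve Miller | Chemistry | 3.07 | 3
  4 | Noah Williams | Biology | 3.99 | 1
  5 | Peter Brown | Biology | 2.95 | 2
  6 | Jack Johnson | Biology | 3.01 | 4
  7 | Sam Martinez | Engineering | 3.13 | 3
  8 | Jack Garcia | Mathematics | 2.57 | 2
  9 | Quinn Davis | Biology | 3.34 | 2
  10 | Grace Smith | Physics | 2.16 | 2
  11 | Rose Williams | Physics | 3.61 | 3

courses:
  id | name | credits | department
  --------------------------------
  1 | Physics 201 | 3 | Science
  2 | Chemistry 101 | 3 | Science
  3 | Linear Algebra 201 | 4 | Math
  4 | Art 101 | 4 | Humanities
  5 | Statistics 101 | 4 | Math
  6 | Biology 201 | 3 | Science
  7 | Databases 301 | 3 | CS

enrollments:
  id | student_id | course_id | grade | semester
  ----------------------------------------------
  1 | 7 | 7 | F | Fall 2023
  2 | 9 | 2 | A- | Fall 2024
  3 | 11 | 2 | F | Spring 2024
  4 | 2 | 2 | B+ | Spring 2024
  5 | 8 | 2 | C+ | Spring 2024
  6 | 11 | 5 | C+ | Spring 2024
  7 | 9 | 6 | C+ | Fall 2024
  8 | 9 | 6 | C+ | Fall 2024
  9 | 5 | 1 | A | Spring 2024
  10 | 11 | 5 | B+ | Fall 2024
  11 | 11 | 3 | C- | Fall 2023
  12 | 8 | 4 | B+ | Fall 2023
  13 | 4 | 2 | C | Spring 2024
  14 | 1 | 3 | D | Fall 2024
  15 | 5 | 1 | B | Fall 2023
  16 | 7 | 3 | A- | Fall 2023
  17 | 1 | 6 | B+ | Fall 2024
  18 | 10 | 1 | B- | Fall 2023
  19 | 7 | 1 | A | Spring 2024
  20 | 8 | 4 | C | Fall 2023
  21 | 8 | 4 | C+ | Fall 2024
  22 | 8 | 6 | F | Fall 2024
SELECT id, semester FROM enrollments WHERE semester <> 'Fall 2023'

Execution result:
id | semester
2 | Fall 2024
3 | Spring 2024
4 | Spring 2024
5 | Spring 2024
6 | Spring 2024
7 | Fall 2024
8 | Fall 2024
9 | Spring 2024
10 | Fall 2024
13 | Spring 2024
14 | Fall 2024
17 | Fall 2024
19 | Spring 2024
21 | Fall 2024
22 | Fall 2024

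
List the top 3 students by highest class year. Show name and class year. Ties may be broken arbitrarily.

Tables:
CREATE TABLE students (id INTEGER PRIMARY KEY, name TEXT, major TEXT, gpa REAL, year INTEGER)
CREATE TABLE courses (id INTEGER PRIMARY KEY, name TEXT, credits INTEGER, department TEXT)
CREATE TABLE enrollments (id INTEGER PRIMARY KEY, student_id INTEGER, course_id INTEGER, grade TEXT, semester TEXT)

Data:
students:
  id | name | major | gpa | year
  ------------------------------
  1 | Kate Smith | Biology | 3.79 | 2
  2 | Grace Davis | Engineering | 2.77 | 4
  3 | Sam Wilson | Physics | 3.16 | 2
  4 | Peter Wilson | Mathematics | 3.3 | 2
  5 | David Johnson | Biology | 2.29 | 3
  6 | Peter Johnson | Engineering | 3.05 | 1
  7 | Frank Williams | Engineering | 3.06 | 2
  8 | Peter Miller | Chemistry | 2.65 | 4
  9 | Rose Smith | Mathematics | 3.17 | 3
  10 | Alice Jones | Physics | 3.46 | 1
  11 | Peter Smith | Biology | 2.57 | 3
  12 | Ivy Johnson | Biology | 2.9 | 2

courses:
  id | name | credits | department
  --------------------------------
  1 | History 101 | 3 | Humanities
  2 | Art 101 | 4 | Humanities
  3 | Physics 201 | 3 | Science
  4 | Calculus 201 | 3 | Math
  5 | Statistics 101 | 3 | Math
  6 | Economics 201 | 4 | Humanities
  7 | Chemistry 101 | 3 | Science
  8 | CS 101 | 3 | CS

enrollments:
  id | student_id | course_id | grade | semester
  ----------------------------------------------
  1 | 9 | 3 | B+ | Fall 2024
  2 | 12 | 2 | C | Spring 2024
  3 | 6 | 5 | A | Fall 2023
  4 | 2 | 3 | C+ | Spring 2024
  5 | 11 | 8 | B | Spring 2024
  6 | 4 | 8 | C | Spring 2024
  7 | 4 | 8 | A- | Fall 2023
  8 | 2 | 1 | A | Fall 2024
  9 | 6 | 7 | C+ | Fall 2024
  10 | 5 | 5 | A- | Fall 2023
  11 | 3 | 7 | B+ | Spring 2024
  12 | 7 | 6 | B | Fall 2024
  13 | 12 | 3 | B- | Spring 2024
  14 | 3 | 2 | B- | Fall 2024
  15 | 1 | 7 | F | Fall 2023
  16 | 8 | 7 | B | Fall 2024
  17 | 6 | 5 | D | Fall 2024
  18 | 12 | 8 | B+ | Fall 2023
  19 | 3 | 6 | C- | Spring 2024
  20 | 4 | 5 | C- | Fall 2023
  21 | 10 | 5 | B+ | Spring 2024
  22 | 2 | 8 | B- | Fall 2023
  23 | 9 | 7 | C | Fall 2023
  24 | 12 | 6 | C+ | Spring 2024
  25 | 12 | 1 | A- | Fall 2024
SELECT name, year FROM students ORDER BY year DESC LIMIT 3

Execution result:
name | year
Grace Davis | 4
Peter Miller | 4
David Johnson | 3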